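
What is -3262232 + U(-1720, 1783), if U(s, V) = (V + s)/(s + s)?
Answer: -11222078143/3440 ≈ -3.2622e+6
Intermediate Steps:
U(s, V) = (V + s)/(2*s) (U(s, V) = (V + s)/((2*s)) = (V + s)*(1/(2*s)) = (V + s)/(2*s))
-3262232 + U(-1720, 1783) = -3262232 + (½)*(1783 - 1720)/(-1720) = -3262232 + (½)*(-1/1720)*63 = -3262232 - 63/3440 = -11222078143/3440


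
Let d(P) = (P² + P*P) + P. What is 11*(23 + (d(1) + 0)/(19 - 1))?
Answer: 1529/6 ≈ 254.83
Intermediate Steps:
d(P) = P + 2*P² (d(P) = (P² + P²) + P = 2*P² + P = P + 2*P²)
11*(23 + (d(1) + 0)/(19 - 1)) = 11*(23 + (1*(1 + 2*1) + 0)/(19 - 1)) = 11*(23 + (1*(1 + 2) + 0)/18) = 11*(23 + (1*3 + 0)*(1/18)) = 11*(23 + (3 + 0)*(1/18)) = 11*(23 + 3*(1/18)) = 11*(23 + ⅙) = 11*(139/6) = 1529/6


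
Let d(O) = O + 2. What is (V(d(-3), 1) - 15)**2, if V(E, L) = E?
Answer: 256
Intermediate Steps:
d(O) = 2 + O
(V(d(-3), 1) - 15)**2 = ((2 - 3) - 15)**2 = (-1 - 15)**2 = (-16)**2 = 256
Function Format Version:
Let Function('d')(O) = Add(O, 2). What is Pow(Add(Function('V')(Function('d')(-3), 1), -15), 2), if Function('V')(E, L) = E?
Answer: 256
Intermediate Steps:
Function('d')(O) = Add(2, O)
Pow(Add(Function('V')(Function('d')(-3), 1), -15), 2) = Pow(Add(Add(2, -3), -15), 2) = Pow(Add(-1, -15), 2) = Pow(-16, 2) = 256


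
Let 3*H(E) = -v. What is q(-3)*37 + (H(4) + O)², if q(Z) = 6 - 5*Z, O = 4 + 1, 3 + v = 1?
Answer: 7282/9 ≈ 809.11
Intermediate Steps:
v = -2 (v = -3 + 1 = -2)
O = 5
H(E) = ⅔ (H(E) = (-1*(-2))/3 = (⅓)*2 = ⅔)
q(-3)*37 + (H(4) + O)² = (6 - 5*(-3))*37 + (⅔ + 5)² = (6 + 15)*37 + (17/3)² = 21*37 + 289/9 = 777 + 289/9 = 7282/9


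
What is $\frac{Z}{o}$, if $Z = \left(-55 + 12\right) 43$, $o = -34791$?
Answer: $\frac{1849}{34791} \approx 0.053146$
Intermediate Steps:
$Z = -1849$ ($Z = \left(-43\right) 43 = -1849$)
$\frac{Z}{o} = - \frac{1849}{-34791} = \left(-1849\right) \left(- \frac{1}{34791}\right) = \frac{1849}{34791}$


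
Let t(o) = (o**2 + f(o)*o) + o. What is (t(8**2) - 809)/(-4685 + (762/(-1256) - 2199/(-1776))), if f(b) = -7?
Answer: -269816432/435383947 ≈ -0.61972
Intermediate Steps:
t(o) = o**2 - 6*o (t(o) = (o**2 - 7*o) + o = o**2 - 6*o)
(t(8**2) - 809)/(-4685 + (762/(-1256) - 2199/(-1776))) = (8**2*(-6 + 8**2) - 809)/(-4685 + (762/(-1256) - 2199/(-1776))) = (64*(-6 + 64) - 809)/(-4685 + (762*(-1/1256) - 2199*(-1/1776))) = (64*58 - 809)/(-4685 + (-381/628 + 733/592)) = (3712 - 809)/(-4685 + 58693/92944) = 2903/(-435383947/92944) = 2903*(-92944/435383947) = -269816432/435383947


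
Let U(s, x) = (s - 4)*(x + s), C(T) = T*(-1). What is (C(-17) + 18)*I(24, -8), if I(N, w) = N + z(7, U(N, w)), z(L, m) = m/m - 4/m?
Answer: 13993/16 ≈ 874.56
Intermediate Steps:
C(T) = -T
U(s, x) = (-4 + s)*(s + x)
z(L, m) = 1 - 4/m
I(N, w) = N + (-4 + N² - 4*N - 4*w + N*w)/(N² - 4*N - 4*w + N*w) (I(N, w) = N + (-4 + (N² - 4*N - 4*w + N*w))/(N² - 4*N - 4*w + N*w) = N + (-4 + N² - 4*N - 4*w + N*w)/(N² - 4*N - 4*w + N*w))
(C(-17) + 18)*I(24, -8) = (-1*(-17) + 18)*((-4 + 24³ - 4*24 - 4*(-8) - 3*24² - 8*24² - 3*24*(-8))/(24² - 4*24 - 4*(-8) + 24*(-8))) = (17 + 18)*((-4 + 13824 - 96 + 32 - 3*576 - 8*576 + 576)/(576 - 96 + 32 - 192)) = 35*((-4 + 13824 - 96 + 32 - 1728 - 4608 + 576)/320) = 35*((1/320)*7996) = 35*(1999/80) = 13993/16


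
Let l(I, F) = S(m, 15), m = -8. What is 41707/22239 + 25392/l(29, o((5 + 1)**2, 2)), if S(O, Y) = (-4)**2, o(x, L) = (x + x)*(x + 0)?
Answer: 35335000/22239 ≈ 1588.9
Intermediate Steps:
o(x, L) = 2*x**2 (o(x, L) = (2*x)*x = 2*x**2)
S(O, Y) = 16
l(I, F) = 16
41707/22239 + 25392/l(29, o((5 + 1)**2, 2)) = 41707/22239 + 25392/16 = 41707*(1/22239) + 25392*(1/16) = 41707/22239 + 1587 = 35335000/22239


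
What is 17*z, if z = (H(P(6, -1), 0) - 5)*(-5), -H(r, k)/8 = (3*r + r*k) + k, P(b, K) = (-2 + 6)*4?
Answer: 33065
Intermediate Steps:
P(b, K) = 16 (P(b, K) = 4*4 = 16)
H(r, k) = -24*r - 8*k - 8*k*r (H(r, k) = -8*((3*r + r*k) + k) = -8*((3*r + k*r) + k) = -8*(k + 3*r + k*r) = -24*r - 8*k - 8*k*r)
z = 1945 (z = ((-24*16 - 8*0 - 8*0*16) - 5)*(-5) = ((-384 + 0 + 0) - 5)*(-5) = (-384 - 5)*(-5) = -389*(-5) = 1945)
17*z = 17*1945 = 33065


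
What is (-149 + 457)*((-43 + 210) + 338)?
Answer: 155540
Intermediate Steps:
(-149 + 457)*((-43 + 210) + 338) = 308*(167 + 338) = 308*505 = 155540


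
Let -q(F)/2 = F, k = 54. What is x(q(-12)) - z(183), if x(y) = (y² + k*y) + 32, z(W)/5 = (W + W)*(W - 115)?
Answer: -122536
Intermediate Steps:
q(F) = -2*F
z(W) = 10*W*(-115 + W) (z(W) = 5*((W + W)*(W - 115)) = 5*((2*W)*(-115 + W)) = 5*(2*W*(-115 + W)) = 10*W*(-115 + W))
x(y) = 32 + y² + 54*y (x(y) = (y² + 54*y) + 32 = 32 + y² + 54*y)
x(q(-12)) - z(183) = (32 + (-2*(-12))² + 54*(-2*(-12))) - 10*183*(-115 + 183) = (32 + 24² + 54*24) - 10*183*68 = (32 + 576 + 1296) - 1*124440 = 1904 - 124440 = -122536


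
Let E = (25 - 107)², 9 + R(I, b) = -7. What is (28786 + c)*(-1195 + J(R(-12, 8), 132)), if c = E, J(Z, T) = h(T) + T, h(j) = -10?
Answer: -38102230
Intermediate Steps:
R(I, b) = -16 (R(I, b) = -9 - 7 = -16)
J(Z, T) = -10 + T
E = 6724 (E = (-82)² = 6724)
c = 6724
(28786 + c)*(-1195 + J(R(-12, 8), 132)) = (28786 + 6724)*(-1195 + (-10 + 132)) = 35510*(-1195 + 122) = 35510*(-1073) = -38102230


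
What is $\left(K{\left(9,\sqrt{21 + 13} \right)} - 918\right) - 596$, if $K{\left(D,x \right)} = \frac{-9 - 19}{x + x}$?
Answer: $-1514 - \frac{7 \sqrt{34}}{17} \approx -1516.4$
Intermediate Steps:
$K{\left(D,x \right)} = - \frac{14}{x}$ ($K{\left(D,x \right)} = - \frac{28}{2 x} = - 28 \frac{1}{2 x} = - \frac{14}{x}$)
$\left(K{\left(9,\sqrt{21 + 13} \right)} - 918\right) - 596 = \left(- \frac{14}{\sqrt{21 + 13}} - 918\right) - 596 = \left(- \frac{14}{\sqrt{34}} - 918\right) - 596 = \left(- 14 \frac{\sqrt{34}}{34} - 918\right) - 596 = \left(- \frac{7 \sqrt{34}}{17} - 918\right) - 596 = \left(-918 - \frac{7 \sqrt{34}}{17}\right) - 596 = -1514 - \frac{7 \sqrt{34}}{17}$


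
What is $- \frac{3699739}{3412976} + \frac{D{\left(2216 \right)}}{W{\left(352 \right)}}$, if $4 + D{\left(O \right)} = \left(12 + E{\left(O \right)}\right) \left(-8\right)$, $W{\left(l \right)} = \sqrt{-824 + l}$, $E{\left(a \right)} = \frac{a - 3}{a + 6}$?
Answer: $- \frac{3699739}{3412976} + \frac{29988 i \sqrt{118}}{65549} \approx -1.084 + 4.9696 i$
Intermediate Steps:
$E{\left(a \right)} = \frac{-3 + a}{6 + a}$
$D{\left(O \right)} = -100 - \frac{8 \left(-3 + O\right)}{6 + O}$ ($D{\left(O \right)} = -4 + \left(12 + \frac{-3 + O}{6 + O}\right) \left(-8\right) = -4 - \left(96 + \frac{8 \left(-3 + O\right)}{6 + O}\right) = -100 - \frac{8 \left(-3 + O\right)}{6 + O}$)
$- \frac{3699739}{3412976} + \frac{D{\left(2216 \right)}}{W{\left(352 \right)}} = - \frac{3699739}{3412976} + \frac{36 \frac{1}{6 + 2216} \left(-16 - 6648\right)}{\sqrt{-824 + 352}} = \left(-3699739\right) \frac{1}{3412976} + \frac{36 \cdot \frac{1}{2222} \left(-16 - 6648\right)}{\sqrt{-472}} = - \frac{3699739}{3412976} + \frac{36 \cdot \frac{1}{2222} \left(-6664\right)}{2 i \sqrt{118}} = - \frac{3699739}{3412976} - \frac{119952 \left(- \frac{i \sqrt{118}}{236}\right)}{1111} = - \frac{3699739}{3412976} + \frac{29988 i \sqrt{118}}{65549}$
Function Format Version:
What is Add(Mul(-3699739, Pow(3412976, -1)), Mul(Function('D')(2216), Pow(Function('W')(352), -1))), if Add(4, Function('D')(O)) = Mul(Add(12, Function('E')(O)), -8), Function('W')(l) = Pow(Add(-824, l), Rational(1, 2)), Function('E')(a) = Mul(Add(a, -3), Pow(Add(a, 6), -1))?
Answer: Add(Rational(-3699739, 3412976), Mul(Rational(29988, 65549), I, Pow(118, Rational(1, 2)))) ≈ Add(-1.0840, Mul(4.9696, I))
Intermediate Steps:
Function('E')(a) = Mul(Pow(Add(6, a), -1), Add(-3, a)) (Function('E')(a) = Mul(Add(-3, a), Pow(Add(6, a), -1)) = Mul(Pow(Add(6, a), -1), Add(-3, a)))
Function('D')(O) = Add(-100, Mul(-8, Pow(Add(6, O), -1), Add(-3, O))) (Function('D')(O) = Add(-4, Mul(Add(12, Mul(Pow(Add(6, O), -1), Add(-3, O))), -8)) = Add(-4, Add(-96, Mul(-8, Pow(Add(6, O), -1), Add(-3, O)))) = Add(-100, Mul(-8, Pow(Add(6, O), -1), Add(-3, O))))
Add(Mul(-3699739, Pow(3412976, -1)), Mul(Function('D')(2216), Pow(Function('W')(352), -1))) = Add(Mul(-3699739, Pow(3412976, -1)), Mul(Mul(36, Pow(Add(6, 2216), -1), Add(-16, Mul(-3, 2216))), Pow(Pow(Add(-824, 352), Rational(1, 2)), -1))) = Add(Mul(-3699739, Rational(1, 3412976)), Mul(Mul(36, Pow(2222, -1), Add(-16, -6648)), Pow(Pow(-472, Rational(1, 2)), -1))) = Add(Rational(-3699739, 3412976), Mul(Mul(36, Rational(1, 2222), -6664), Pow(Mul(2, I, Pow(118, Rational(1, 2))), -1))) = Add(Rational(-3699739, 3412976), Mul(Rational(-119952, 1111), Mul(Rational(-1, 236), I, Pow(118, Rational(1, 2))))) = Add(Rational(-3699739, 3412976), Mul(Rational(29988, 65549), I, Pow(118, Rational(1, 2))))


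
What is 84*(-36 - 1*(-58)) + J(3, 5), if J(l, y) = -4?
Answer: 1844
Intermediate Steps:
84*(-36 - 1*(-58)) + J(3, 5) = 84*(-36 - 1*(-58)) - 4 = 84*(-36 + 58) - 4 = 84*22 - 4 = 1848 - 4 = 1844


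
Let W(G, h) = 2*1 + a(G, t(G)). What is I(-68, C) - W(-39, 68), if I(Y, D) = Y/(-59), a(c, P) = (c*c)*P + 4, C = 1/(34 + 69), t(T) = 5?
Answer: -448981/59 ≈ -7609.8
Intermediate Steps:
C = 1/103 ≈ 0.0097087
a(c, P) = 4 + P*c² (a(c, P) = c²*P + 4 = P*c² + 4 = 4 + P*c²)
I(Y, D) = -Y/59 (I(Y, D) = Y*(-1/59) = -Y/59)
W(G, h) = 6 + 5*G² (W(G, h) = 2*1 + (4 + 5*G²) = 2 + (4 + 5*G²) = 6 + 5*G²)
I(-68, C) - W(-39, 68) = -1/59*(-68) - (6 + 5*(-39)²) = 68/59 - (6 + 5*1521) = 68/59 - (6 + 7605) = 68/59 - 1*7611 = 68/59 - 7611 = -448981/59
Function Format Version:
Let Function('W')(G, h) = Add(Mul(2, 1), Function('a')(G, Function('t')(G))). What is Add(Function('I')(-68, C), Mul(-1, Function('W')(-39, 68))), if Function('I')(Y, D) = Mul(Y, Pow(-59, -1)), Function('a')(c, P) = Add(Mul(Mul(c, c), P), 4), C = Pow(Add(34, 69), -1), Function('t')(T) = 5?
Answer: Rational(-448981, 59) ≈ -7609.8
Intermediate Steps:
C = Rational(1, 103) (C = Pow(103, -1) = Rational(1, 103) ≈ 0.0097087)
Function('a')(c, P) = Add(4, Mul(P, Pow(c, 2))) (Function('a')(c, P) = Add(Mul(Pow(c, 2), P), 4) = Add(Mul(P, Pow(c, 2)), 4) = Add(4, Mul(P, Pow(c, 2))))
Function('I')(Y, D) = Mul(Rational(-1, 59), Y) (Function('I')(Y, D) = Mul(Y, Rational(-1, 59)) = Mul(Rational(-1, 59), Y))
Function('W')(G, h) = Add(6, Mul(5, Pow(G, 2))) (Function('W')(G, h) = Add(Mul(2, 1), Add(4, Mul(5, Pow(G, 2)))) = Add(2, Add(4, Mul(5, Pow(G, 2)))) = Add(6, Mul(5, Pow(G, 2))))
Add(Function('I')(-68, C), Mul(-1, Function('W')(-39, 68))) = Add(Mul(Rational(-1, 59), -68), Mul(-1, Add(6, Mul(5, Pow(-39, 2))))) = Add(Rational(68, 59), Mul(-1, Add(6, Mul(5, 1521)))) = Add(Rational(68, 59), Mul(-1, Add(6, 7605))) = Add(Rational(68, 59), Mul(-1, 7611)) = Add(Rational(68, 59), -7611) = Rational(-448981, 59)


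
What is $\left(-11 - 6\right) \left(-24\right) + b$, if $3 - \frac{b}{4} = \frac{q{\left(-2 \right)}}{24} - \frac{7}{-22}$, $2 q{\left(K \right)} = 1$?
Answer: $\frac{55261}{132} \approx 418.64$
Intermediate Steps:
$q{\left(K \right)} = \frac{1}{2}$ ($q{\left(K \right)} = \frac{1}{2} \cdot 1 = \frac{1}{2}$)
$b = \frac{1405}{132}$ ($b = 12 - 4 \left(\frac{1}{2 \cdot 24} - \frac{7}{-22}\right) = 12 - 4 \left(\frac{1}{2} \cdot \frac{1}{24} - - \frac{7}{22}\right) = 12 - 4 \left(\frac{1}{48} + \frac{7}{22}\right) = 12 - \frac{179}{132} = \frac{1405}{132} \approx 10.644$)
$\left(-11 - 6\right) \left(-24\right) + b = \left(-11 - 6\right) \left(-24\right) + \frac{1405}{132} = \left(-17\right) \left(-24\right) + \frac{1405}{132} = 408 + \frac{1405}{132} = \frac{55261}{132}$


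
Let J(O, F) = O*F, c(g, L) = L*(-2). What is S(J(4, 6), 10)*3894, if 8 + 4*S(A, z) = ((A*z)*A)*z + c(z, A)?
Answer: 56019084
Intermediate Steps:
c(g, L) = -2*L
J(O, F) = F*O
S(A, z) = -2 - A/2 + A²*z²/4 (S(A, z) = -2 + (((A*z)*A)*z - 2*A)/4 = -2 + ((z*A²)*z - 2*A)/4 = -2 + (A²*z² - 2*A)/4 = -2 + (-2*A + A²*z²)/4 = -2 + (-A/2 + A²*z²/4) = -2 - A/2 + A²*z²/4)
S(J(4, 6), 10)*3894 = (-2 - 3*4 + (¼)*(6*4)²*10²)*3894 = (-2 - ½*24 + (¼)*24²*100)*3894 = (-2 - 12 + (¼)*576*100)*3894 = (-2 - 12 + 14400)*3894 = 14386*3894 = 56019084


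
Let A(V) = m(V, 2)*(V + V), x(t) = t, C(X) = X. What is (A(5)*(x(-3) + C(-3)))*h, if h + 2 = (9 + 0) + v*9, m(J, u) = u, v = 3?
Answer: -4080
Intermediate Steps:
A(V) = 4*V (A(V) = 2*(V + V) = 2*(2*V) = 4*V)
h = 34 (h = -2 + ((9 + 0) + 3*9) = -2 + (9 + 27) = -2 + 36 = 34)
(A(5)*(x(-3) + C(-3)))*h = ((4*5)*(-3 - 3))*34 = (20*(-6))*34 = -120*34 = -4080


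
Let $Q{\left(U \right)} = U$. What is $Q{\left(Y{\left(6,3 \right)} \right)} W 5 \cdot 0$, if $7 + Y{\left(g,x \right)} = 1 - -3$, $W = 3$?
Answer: $0$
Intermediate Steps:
$Y{\left(g,x \right)} = -3$ ($Y{\left(g,x \right)} = -7 + \left(1 - -3\right) = -7 + \left(1 + 3\right) = -7 + 4 = -3$)
$Q{\left(Y{\left(6,3 \right)} \right)} W 5 \cdot 0 = - 3 \cdot 3 \cdot 5 \cdot 0 = - 3 \cdot 15 \cdot 0 = \left(-3\right) 0 = 0$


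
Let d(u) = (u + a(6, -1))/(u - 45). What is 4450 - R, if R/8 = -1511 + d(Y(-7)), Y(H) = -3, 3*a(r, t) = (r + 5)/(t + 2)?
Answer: 148843/9 ≈ 16538.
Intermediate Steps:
a(r, t) = (5 + r)/(3*(2 + t)) (a(r, t) = ((r + 5)/(t + 2))/3 = ((5 + r)/(2 + t))/3 = (5 + r)/(3*(2 + t)))
d(u) = (11/3 + u)/(-45 + u) (d(u) = (u + (5 + 6)/(3*(2 - 1)))/(u - 45) = (u + (⅓)*11/1)/(-45 + u) = (u + (⅓)*1*11)/(-45 + u) = (u + 11/3)/(-45 + u) = (11/3 + u)/(-45 + u))
R = -108793/9 (R = 8*(-1511 + (11/3 - 3)/(-45 - 3)) = 8*(-1511 + (⅔)/(-48)) = 8*(-1511 - 1/48*⅔) = 8*(-1511 - 1/72) = 8*(-108793/72) = -108793/9 ≈ -12088.)
4450 - R = 4450 - 1*(-108793/9) = 4450 + 108793/9 = 148843/9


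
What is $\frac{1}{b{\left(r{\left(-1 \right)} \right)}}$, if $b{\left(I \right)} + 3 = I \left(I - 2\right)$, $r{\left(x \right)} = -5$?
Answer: $\frac{1}{32} \approx 0.03125$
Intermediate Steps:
$b{\left(I \right)} = -3 + I \left(-2 + I\right)$ ($b{\left(I \right)} = -3 + I \left(I - 2\right) = -3 + I \left(-2 + I\right)$)
$\frac{1}{b{\left(r{\left(-1 \right)} \right)}} = \frac{1}{-3 + \left(-5\right)^{2} - -10} = \frac{1}{-3 + 25 + 10} = \frac{1}{32}$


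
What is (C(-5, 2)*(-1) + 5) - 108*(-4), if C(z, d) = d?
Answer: 435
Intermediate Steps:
(C(-5, 2)*(-1) + 5) - 108*(-4) = (2*(-1) + 5) - 108*(-4) = (-2 + 5) - 27*(-16) = 3 + 432 = 435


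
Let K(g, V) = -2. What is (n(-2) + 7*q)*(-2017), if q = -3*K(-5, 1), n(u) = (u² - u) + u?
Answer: -92782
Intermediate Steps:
n(u) = u²
q = 6 (q = -3*(-2) = 6)
(n(-2) + 7*q)*(-2017) = ((-2)² + 7*6)*(-2017) = (4 + 42)*(-2017) = 46*(-2017) = -92782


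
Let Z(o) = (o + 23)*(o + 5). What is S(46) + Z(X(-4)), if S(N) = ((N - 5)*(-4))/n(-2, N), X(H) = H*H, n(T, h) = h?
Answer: 18755/23 ≈ 815.43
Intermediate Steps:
X(H) = H²
S(N) = (20 - 4*N)/N (S(N) = ((N - 5)*(-4))/N = ((-5 + N)*(-4))/N = (20 - 4*N)/N)
Z(o) = (5 + o)*(23 + o) (Z(o) = (23 + o)*(5 + o) = (5 + o)*(23 + o))
S(46) + Z(X(-4)) = (-4 + 20/46) + (115 + ((-4)²)² + 28*(-4)²) = (-4 + 20*(1/46)) + (115 + 16² + 28*16) = (-4 + 10/23) + (115 + 256 + 448) = -82/23 + 819 = 18755/23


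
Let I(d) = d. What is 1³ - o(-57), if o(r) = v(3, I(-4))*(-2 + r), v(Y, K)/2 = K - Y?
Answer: -825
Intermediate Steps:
v(Y, K) = -2*Y + 2*K (v(Y, K) = 2*(K - Y) = -2*Y + 2*K)
o(r) = 28 - 14*r (o(r) = (-2*3 + 2*(-4))*(-2 + r) = (-6 - 8)*(-2 + r) = -14*(-2 + r) = 28 - 14*r)
1³ - o(-57) = 1³ - (28 - 14*(-57)) = 1 - (28 + 798) = 1 - 1*826 = 1 - 826 = -825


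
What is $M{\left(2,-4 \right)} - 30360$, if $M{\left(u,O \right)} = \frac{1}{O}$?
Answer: $- \frac{121441}{4} \approx -30360.0$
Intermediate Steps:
$M{\left(2,-4 \right)} - 30360 = \frac{1}{-4} - 30360 = - \frac{1}{4} - 30360 = - \frac{121441}{4}$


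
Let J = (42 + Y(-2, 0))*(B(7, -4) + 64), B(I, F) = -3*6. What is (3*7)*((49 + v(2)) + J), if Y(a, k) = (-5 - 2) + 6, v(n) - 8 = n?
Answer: 40845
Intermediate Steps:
v(n) = 8 + n
Y(a, k) = -1 (Y(a, k) = -7 + 6 = -1)
B(I, F) = -18
J = 1886 (J = (42 - 1)*(-18 + 64) = 41*46 = 1886)
(3*7)*((49 + v(2)) + J) = (3*7)*((49 + (8 + 2)) + 1886) = 21*((49 + 10) + 1886) = 21*(59 + 1886) = 21*1945 = 40845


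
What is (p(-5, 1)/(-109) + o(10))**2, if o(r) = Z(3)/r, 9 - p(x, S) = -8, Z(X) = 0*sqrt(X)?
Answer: 289/11881 ≈ 0.024325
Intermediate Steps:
Z(X) = 0
p(x, S) = 17 (p(x, S) = 9 - 1*(-8) = 9 + 8 = 17)
o(r) = 0 (o(r) = 0/r = 0)
(p(-5, 1)/(-109) + o(10))**2 = (17/(-109) + 0)**2 = (17*(-1/109) + 0)**2 = (-17/109 + 0)**2 = (-17/109)**2 = 289/11881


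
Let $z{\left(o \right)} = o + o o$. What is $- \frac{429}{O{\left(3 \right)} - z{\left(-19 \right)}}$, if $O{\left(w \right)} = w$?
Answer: $\frac{143}{113} \approx 1.2655$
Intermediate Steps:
$z{\left(o \right)} = o + o^{2}$
$- \frac{429}{O{\left(3 \right)} - z{\left(-19 \right)}} = - \frac{429}{3 - - 19 \left(1 - 19\right)} = - \frac{429}{3 - \left(-19\right) \left(-18\right)} = - \frac{429}{3 - 342} = - \frac{429}{-339} = \left(-429\right) \left(- \frac{1}{339}\right) = \frac{143}{113}$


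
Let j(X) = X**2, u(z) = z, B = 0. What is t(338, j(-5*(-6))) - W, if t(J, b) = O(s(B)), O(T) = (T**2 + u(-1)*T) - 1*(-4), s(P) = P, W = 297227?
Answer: -297223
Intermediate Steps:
O(T) = 4 + T**2 - T (O(T) = (T**2 - T) - 1*(-4) = (T**2 - T) + 4 = 4 + T**2 - T)
t(J, b) = 4 (t(J, b) = 4 + 0**2 - 1*0 = 4 + 0 + 0 = 4)
t(338, j(-5*(-6))) - W = 4 - 1*297227 = 4 - 297227 = -297223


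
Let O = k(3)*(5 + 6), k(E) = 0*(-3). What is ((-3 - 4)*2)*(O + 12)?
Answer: -168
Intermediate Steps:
k(E) = 0
O = 0 (O = 0*(5 + 6) = 0*11 = 0)
((-3 - 4)*2)*(O + 12) = ((-3 - 4)*2)*(0 + 12) = -7*2*12 = -14*12 = -168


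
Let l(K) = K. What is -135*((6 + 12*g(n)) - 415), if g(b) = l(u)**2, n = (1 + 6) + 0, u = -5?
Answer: 14715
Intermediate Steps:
n = 7 (n = 7 + 0 = 7)
g(b) = 25 (g(b) = (-5)**2 = 25)
-135*((6 + 12*g(n)) - 415) = -135*((6 + 12*25) - 415) = -135*((6 + 300) - 415) = -135*(306 - 415) = -135*(-109) = 14715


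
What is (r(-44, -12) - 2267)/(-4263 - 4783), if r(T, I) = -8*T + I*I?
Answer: 1771/9046 ≈ 0.19578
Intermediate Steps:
r(T, I) = I² - 8*T (r(T, I) = -8*T + I² = I² - 8*T)
(r(-44, -12) - 2267)/(-4263 - 4783) = (((-12)² - 8*(-44)) - 2267)/(-4263 - 4783) = ((144 + 352) - 2267)/(-9046) = (496 - 2267)*(-1/9046) = -1771*(-1/9046) = 1771/9046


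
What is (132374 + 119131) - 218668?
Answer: 32837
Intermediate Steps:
(132374 + 119131) - 218668 = 251505 - 218668 = 32837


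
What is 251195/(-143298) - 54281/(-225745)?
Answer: -48927656537/32348807010 ≈ -1.5125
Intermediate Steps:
251195/(-143298) - 54281/(-225745) = 251195*(-1/143298) - 54281*(-1/225745) = -251195/143298 + 54281/225745 = -48927656537/32348807010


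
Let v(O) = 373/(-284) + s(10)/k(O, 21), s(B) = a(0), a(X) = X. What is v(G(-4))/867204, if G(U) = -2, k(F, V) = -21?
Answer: -373/246285936 ≈ -1.5145e-6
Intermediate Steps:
s(B) = 0
v(O) = -373/284 (v(O) = 373/(-284) + 0/(-21) = 373*(-1/284) + 0*(-1/21) = -373/284 + 0 = -373/284)
v(G(-4))/867204 = -373/284/867204 = -373/284*1/867204 = -373/246285936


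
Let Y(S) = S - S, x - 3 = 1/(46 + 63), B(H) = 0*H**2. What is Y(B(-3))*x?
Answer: 0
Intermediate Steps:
B(H) = 0
x = 328/109 (x = 3 + 1/(46 + 63) = 3 + 1/109 = 328/109 ≈ 3.0092)
Y(S) = 0
Y(B(-3))*x = 0*(328/109) = 0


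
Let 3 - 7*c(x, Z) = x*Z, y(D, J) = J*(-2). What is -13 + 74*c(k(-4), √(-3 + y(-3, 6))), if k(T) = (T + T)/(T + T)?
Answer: 131/7 - 74*I*√15/7 ≈ 18.714 - 40.943*I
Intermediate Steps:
y(D, J) = -2*J
k(T) = 1 (k(T) = (2*T)/((2*T)) = (2*T)*(1/(2*T)) = 1)
c(x, Z) = 3/7 - Z*x/7 (c(x, Z) = 3/7 - x*Z/7 = 3/7 - Z*x/7)
-13 + 74*c(k(-4), √(-3 + y(-3, 6))) = -13 + 74*(3/7 - ⅐*√(-3 - 2*6)*1) = -13 + 74*(3/7 - ⅐*√(-3 - 12)*1) = -13 + 74*(3/7 - ⅐*√(-15)*1) = -13 + 74*(3/7 - ⅐*I*√15*1) = -13 + 74*(3/7 - I*√15/7) = -13 + (222/7 - 74*I*√15/7) = 131/7 - 74*I*√15/7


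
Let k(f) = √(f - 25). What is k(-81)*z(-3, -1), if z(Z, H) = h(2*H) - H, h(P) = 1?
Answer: 2*I*√106 ≈ 20.591*I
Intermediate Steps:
z(Z, H) = 1 - H
k(f) = √(-25 + f)
k(-81)*z(-3, -1) = √(-25 - 81)*(1 - 1*(-1)) = √(-106)*(1 + 1) = (I*√106)*2 = 2*I*√106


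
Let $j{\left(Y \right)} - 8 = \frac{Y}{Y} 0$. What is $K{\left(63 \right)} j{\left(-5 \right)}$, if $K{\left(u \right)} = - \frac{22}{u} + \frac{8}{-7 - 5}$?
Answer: $- \frac{512}{63} \approx -8.127$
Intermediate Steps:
$K{\left(u \right)} = - \frac{2}{3} - \frac{22}{u}$ ($K{\left(u \right)} = - \frac{22}{u} + \frac{8}{-12} = - \frac{22}{u} + 8 \left(- \frac{1}{12}\right) = - \frac{22}{u} - \frac{2}{3} = - \frac{2}{3} - \frac{22}{u}$)
$j{\left(Y \right)} = 8$ ($j{\left(Y \right)} = 8 + \frac{Y}{Y} 0 = 8 + 1 \cdot 0 = 8 + 0 = 8$)
$K{\left(63 \right)} j{\left(-5 \right)} = \left(- \frac{2}{3} - \frac{22}{63}\right) 8 = \left(- \frac{64}{63}\right) 8 = - \frac{512}{63}$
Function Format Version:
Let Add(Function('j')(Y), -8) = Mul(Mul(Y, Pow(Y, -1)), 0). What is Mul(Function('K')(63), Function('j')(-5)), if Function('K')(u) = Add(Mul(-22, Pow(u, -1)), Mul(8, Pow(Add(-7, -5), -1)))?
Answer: Rational(-512, 63) ≈ -8.1270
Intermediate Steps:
Function('K')(u) = Add(Rational(-2, 3), Mul(-22, Pow(u, -1))) (Function('K')(u) = Add(Mul(-22, Pow(u, -1)), Mul(8, Pow(-12, -1))) = Add(Mul(-22, Pow(u, -1)), Mul(8, Rational(-1, 12))) = Add(Mul(-22, Pow(u, -1)), Rational(-2, 3)) = Add(Rational(-2, 3), Mul(-22, Pow(u, -1))))
Function('j')(Y) = 8 (Function('j')(Y) = Add(8, Mul(Mul(Y, Pow(Y, -1)), 0)) = Add(8, Mul(1, 0)) = Add(8, 0) = 8)
Mul(Function('K')(63), Function('j')(-5)) = Mul(Add(Rational(-2, 3), Mul(-22, Pow(63, -1))), 8) = Mul(Add(Rational(-2, 3), Mul(-22, Rational(1, 63))), 8) = Mul(Add(Rational(-2, 3), Rational(-22, 63)), 8) = Mul(Rational(-64, 63), 8) = Rational(-512, 63)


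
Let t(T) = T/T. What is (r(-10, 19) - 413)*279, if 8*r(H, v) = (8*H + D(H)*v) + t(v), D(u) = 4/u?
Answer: -4729887/40 ≈ -1.1825e+5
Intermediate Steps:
t(T) = 1
r(H, v) = ⅛ + H + v/(2*H) (r(H, v) = ((8*H + (4/H)*v) + 1)/8 = ((8*H + 4*v/H) + 1)/8 = (1 + 8*H + 4*v/H)/8 = ⅛ + H + v/(2*H))
(r(-10, 19) - 413)*279 = ((⅛ - 10 + (½)*19/(-10)) - 413)*279 = ((⅛ - 10 + (½)*19*(-⅒)) - 413)*279 = ((⅛ - 10 - 19/20) - 413)*279 = (-433/40 - 413)*279 = -16953/40*279 = -4729887/40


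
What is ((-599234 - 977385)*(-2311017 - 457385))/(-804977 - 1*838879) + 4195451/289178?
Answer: -315543178329302027/118841747592 ≈ -2.6552e+6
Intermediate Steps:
((-599234 - 977385)*(-2311017 - 457385))/(-804977 - 1*838879) + 4195451/289178 = (-1576619*(-2768402))/(-804977 - 838879) + 4195451*(1/289178) = 4364715192838/(-1643856) + 4195451/289178 = 4364715192838*(-1/1643856) + 4195451/289178 = -2182357596419/821928 + 4195451/289178 = -315543178329302027/118841747592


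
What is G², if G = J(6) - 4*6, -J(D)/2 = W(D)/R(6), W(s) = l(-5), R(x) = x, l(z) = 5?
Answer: 5929/9 ≈ 658.78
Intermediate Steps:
W(s) = 5
J(D) = -5/3 (J(D) = -10/6 = -2*⅚ = -5/3)
G = -77/3 (G = -5/3 - 4*6 = -5/3 - 24 = -77/3 ≈ -25.667)
G² = (-77/3)² = 5929/9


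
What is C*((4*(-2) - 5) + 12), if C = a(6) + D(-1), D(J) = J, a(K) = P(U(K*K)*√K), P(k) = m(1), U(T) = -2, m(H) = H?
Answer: 0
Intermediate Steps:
P(k) = 1
a(K) = 1
C = 0 (C = 1 - 1 = 0)
C*((4*(-2) - 5) + 12) = 0*((4*(-2) - 5) + 12) = 0*((-8 - 5) + 12) = 0*(-13 + 12) = 0*(-1) = 0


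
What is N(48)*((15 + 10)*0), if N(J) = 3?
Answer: 0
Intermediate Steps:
N(48)*((15 + 10)*0) = 3*((15 + 10)*0) = 3*(25*0) = 3*0 = 0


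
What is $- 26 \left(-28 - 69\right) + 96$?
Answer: $2618$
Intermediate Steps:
$- 26 \left(-28 - 69\right) + 96 = \left(-26\right) \left(-97\right) + 96 = 2522 + 96 = 2618$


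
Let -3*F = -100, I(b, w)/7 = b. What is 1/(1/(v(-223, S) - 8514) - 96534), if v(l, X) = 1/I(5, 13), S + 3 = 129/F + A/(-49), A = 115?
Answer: -297989/28766070161 ≈ -1.0359e-5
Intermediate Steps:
I(b, w) = 7*b
F = 100/3 (F = -1/3*(-100) = 100/3 ≈ 33.333)
S = -7237/4900 (S = -3 + (129/(100/3) + 115/(-49)) = -3 + (129*(3/100) + 115*(-1/49)) = -3 + (387/100 - 115/49) = -3 + 7463/4900 = -7237/4900 ≈ -1.4769)
v(l, X) = 1/35 (v(l, X) = 1/(7*5) = 1/35)
1/(1/(v(-223, S) - 8514) - 96534) = 1/(1/(1/35 - 8514) - 96534) = 1/(1/(-297989/35) - 96534) = 1/(-35/297989 - 96534) = 1/(-28766070161/297989) = -297989/28766070161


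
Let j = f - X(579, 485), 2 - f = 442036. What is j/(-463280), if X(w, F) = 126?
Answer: 5527/5791 ≈ 0.95441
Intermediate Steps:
f = -442034 (f = 2 - 1*442036 = 2 - 442036 = -442034)
j = -442160 (j = -442034 - 1*126 = -442034 - 126 = -442160)
j/(-463280) = -442160/(-463280) = -442160*(-1/463280) = 5527/5791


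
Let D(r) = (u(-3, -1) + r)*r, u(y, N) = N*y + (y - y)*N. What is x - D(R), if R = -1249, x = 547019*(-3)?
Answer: -3197311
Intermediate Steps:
u(y, N) = N*y (u(y, N) = N*y + 0*N = N*y + 0 = N*y)
x = -1641057
D(r) = r*(3 + r) (D(r) = (-1*(-3) + r)*r = (3 + r)*r = r*(3 + r))
x - D(R) = -1641057 - (-1249)*(3 - 1249) = -1641057 - (-1249)*(-1246) = -1641057 - 1*1556254 = -1641057 - 1556254 = -3197311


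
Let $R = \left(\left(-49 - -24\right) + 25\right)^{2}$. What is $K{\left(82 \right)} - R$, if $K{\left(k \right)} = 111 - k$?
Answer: $29$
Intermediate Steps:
$R = 0$ ($R = \left(\left(-49 + 24\right) + 25\right)^{2} = \left(-25 + 25\right)^{2} = 0^{2} = 0$)
$K{\left(82 \right)} - R = \left(111 - 82\right) - 0 = \left(111 - 82\right) + 0 = 29 + 0 = 29$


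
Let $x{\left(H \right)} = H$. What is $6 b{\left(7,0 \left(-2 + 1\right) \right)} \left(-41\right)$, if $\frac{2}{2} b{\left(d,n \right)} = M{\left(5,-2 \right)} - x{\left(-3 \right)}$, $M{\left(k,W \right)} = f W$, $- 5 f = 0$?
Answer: $-738$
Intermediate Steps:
$f = 0$ ($f = \left(- \frac{1}{5}\right) 0 = 0$)
$M{\left(k,W \right)} = 0$ ($M{\left(k,W \right)} = 0 W = 0$)
$b{\left(d,n \right)} = 3$ ($b{\left(d,n \right)} = 0 - -3 = 0 + 3 = 3$)
$6 b{\left(7,0 \left(-2 + 1\right) \right)} \left(-41\right) = 6 \cdot 3 \left(-41\right) = 18 \left(-41\right) = -738$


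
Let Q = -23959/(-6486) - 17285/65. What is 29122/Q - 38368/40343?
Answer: -99910932200708/892009347805 ≈ -112.01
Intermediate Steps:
Q = -22110635/84318 (Q = -23959*(-1/6486) - 17285*1/65 = 23959/6486 - 3457/13 = -22110635/84318 ≈ -262.23)
29122/Q - 38368/40343 = 29122/(-22110635/84318) - 38368/40343 = 29122*(-84318/22110635) - 38368*1/40343 = -2455508796/22110635 - 38368/40343 = -99910932200708/892009347805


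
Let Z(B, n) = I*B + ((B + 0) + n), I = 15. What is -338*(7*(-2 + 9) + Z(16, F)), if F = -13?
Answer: -98696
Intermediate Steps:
Z(B, n) = n + 16*B (Z(B, n) = 15*B + ((B + 0) + n) = 15*B + (B + n) = n + 16*B)
-338*(7*(-2 + 9) + Z(16, F)) = -338*(7*(-2 + 9) + (-13 + 16*16)) = -338*(7*7 + (-13 + 256)) = -338*(49 + 243) = -338*292 = -98696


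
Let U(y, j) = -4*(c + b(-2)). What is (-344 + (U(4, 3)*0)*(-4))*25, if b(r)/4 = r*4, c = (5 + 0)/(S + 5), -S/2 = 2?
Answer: -8600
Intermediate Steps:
S = -4 (S = -2*2 = -4)
c = 5 (c = (5 + 0)/(-4 + 5) = 5/1 = 5*1 = 5)
b(r) = 16*r (b(r) = 4*(r*4) = 4*(4*r) = 16*r)
U(y, j) = 108 (U(y, j) = -4*(5 + 16*(-2)) = -4*(5 - 32) = -4*(-27) = 108)
(-344 + (U(4, 3)*0)*(-4))*25 = (-344 + (108*0)*(-4))*25 = (-344 + 0*(-4))*25 = (-344 + 0)*25 = -344*25 = -8600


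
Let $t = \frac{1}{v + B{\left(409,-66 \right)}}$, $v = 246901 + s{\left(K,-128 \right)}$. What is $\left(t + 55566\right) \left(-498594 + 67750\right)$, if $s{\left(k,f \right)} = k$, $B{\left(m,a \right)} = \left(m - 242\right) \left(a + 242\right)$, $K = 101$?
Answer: $- \frac{3308474558075110}{138197} \approx -2.394 \cdot 10^{10}$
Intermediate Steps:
$B{\left(m,a \right)} = \left(-242 + m\right) \left(242 + a\right)$
$v = 247002$ ($v = 246901 + 101 = 247002$)
$t = \frac{1}{276394}$ ($t = \frac{1}{247002 - -29392} = \frac{1}{247002 + \left(-58564 + 15972 + 98978 - 26994\right)} = \frac{1}{247002 + 29392} = \frac{1}{276394} \approx 3.618 \cdot 10^{-6}$)
$\left(t + 55566\right) \left(-498594 + 67750\right) = \left(\frac{1}{276394} + 55566\right) \left(-498594 + 67750\right) = \frac{15358109005}{276394} \left(-430844\right) = - \frac{3308474558075110}{138197}$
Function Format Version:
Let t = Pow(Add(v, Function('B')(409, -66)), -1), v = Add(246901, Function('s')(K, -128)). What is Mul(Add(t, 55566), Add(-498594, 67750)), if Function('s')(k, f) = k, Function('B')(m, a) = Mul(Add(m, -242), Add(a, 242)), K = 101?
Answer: Rational(-3308474558075110, 138197) ≈ -2.3940e+10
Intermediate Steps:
Function('B')(m, a) = Mul(Add(-242, m), Add(242, a))
v = 247002 (v = Add(246901, 101) = 247002)
t = Rational(1, 276394) (t = Pow(Add(247002, Add(-58564, Mul(-242, -66), Mul(242, 409), Mul(-66, 409))), -1) = Pow(Add(247002, Add(-58564, 15972, 98978, -26994)), -1) = Pow(Add(247002, 29392), -1) = Pow(276394, -1) = Rational(1, 276394) ≈ 3.6180e-6)
Mul(Add(t, 55566), Add(-498594, 67750)) = Mul(Add(Rational(1, 276394), 55566), Add(-498594, 67750)) = Mul(Rational(15358109005, 276394), -430844) = Rational(-3308474558075110, 138197)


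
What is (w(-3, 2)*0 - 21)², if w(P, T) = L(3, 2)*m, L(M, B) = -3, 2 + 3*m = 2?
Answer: 441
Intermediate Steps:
m = 0 (m = -⅔ + (⅓)*2 = -⅔ + ⅔ = 0)
w(P, T) = 0 (w(P, T) = -3*0 = 0)
(w(-3, 2)*0 - 21)² = (0*0 - 21)² = (0 - 21)² = (-21)² = 441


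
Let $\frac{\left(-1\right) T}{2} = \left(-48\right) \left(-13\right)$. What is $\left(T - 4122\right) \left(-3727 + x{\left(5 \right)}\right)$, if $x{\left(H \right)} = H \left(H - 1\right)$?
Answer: $19906590$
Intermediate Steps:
$T = -1248$ ($T = - 2 \left(\left(-48\right) \left(-13\right)\right) = \left(-2\right) 624 = -1248$)
$x{\left(H \right)} = H \left(-1 + H\right)$
$\left(T - 4122\right) \left(-3727 + x{\left(5 \right)}\right) = \left(-1248 - 4122\right) \left(-3727 + 5 \left(-1 + 5\right)\right) = - 5370 \left(-3727 + 5 \cdot 4\right) = - 5370 \left(-3727 + 20\right) = \left(-5370\right) \left(-3707\right) = 19906590$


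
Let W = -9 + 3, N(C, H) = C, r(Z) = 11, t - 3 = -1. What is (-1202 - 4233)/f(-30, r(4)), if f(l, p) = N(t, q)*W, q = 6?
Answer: 5435/12 ≈ 452.92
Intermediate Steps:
t = 2 (t = 3 - 1 = 2)
W = -6
f(l, p) = -12 (f(l, p) = 2*(-6) = -12)
(-1202 - 4233)/f(-30, r(4)) = (-1202 - 4233)/(-12) = -5435*(-1/12) = 5435/12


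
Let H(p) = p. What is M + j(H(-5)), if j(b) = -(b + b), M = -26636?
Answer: -26626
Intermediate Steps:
j(b) = -2*b
M + j(H(-5)) = -26636 - 2*(-5) = -26636 + 10 = -26626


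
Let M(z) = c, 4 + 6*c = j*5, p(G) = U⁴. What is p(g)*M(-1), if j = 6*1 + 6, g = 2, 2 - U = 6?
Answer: 7168/3 ≈ 2389.3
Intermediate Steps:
U = -4 (U = 2 - 1*6 = 2 - 6 = -4)
p(G) = 256 (p(G) = (-4)⁴ = 256)
j = 12 (j = 6 + 6 = 12)
c = 28/3 (c = -⅔ + (12*5)/6 = -⅔ + (⅙)*60 = -⅔ + 10 = 28/3 ≈ 9.3333)
M(z) = 28/3
p(g)*M(-1) = 256*(28/3) = 7168/3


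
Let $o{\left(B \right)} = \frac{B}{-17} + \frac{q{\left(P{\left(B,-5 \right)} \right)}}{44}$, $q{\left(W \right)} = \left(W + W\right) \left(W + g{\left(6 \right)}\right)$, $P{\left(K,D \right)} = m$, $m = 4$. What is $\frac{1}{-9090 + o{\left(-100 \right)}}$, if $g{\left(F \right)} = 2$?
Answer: $- \frac{187}{1698526} \approx -0.0001101$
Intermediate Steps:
$P{\left(K,D \right)} = 4$
$q{\left(W \right)} = 2 W \left(2 + W\right)$ ($q{\left(W \right)} = \left(W + W\right) \left(W + 2\right) = 2 W \left(2 + W\right)$)
$o{\left(B \right)} = \frac{12}{11} - \frac{B}{17}$ ($o{\left(B \right)} = \frac{B}{-17} + \frac{2 \cdot 4 \left(2 + 4\right)}{44} = B \left(- \frac{1}{17}\right) + 2 \cdot 4 \cdot 6 \cdot \frac{1}{44} = - \frac{B}{17} + 48 \cdot \frac{1}{44} = - \frac{B}{17} + \frac{12}{11} = \frac{12}{11} - \frac{B}{17}$)
$\frac{1}{-9090 + o{\left(-100 \right)}} = \frac{1}{-9090 + \left(\frac{12}{11} - - \frac{100}{17}\right)} = \frac{1}{-9090 + \left(\frac{12}{11} + \frac{100}{17}\right)} = \frac{1}{-9090 + \frac{1304}{187}} = \frac{1}{- \frac{1698526}{187}} = - \frac{187}{1698526}$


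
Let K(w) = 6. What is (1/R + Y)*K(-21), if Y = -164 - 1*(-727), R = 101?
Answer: 341184/101 ≈ 3378.1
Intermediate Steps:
Y = 563 (Y = -164 + 727 = 563)
(1/R + Y)*K(-21) = (1/101 + 563)*6 = (56864/101)*6 = 341184/101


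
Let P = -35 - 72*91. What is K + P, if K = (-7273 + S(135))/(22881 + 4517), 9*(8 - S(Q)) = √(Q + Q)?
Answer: -180477891/27398 - √30/82194 ≈ -6587.3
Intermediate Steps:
S(Q) = 8 - √2*√Q/9 (S(Q) = 8 - √(Q + Q)/9 = 8 - √2*√Q/9)
K = -7265/27398 - √30/82194 (K = (-7273 + (8 - √2*√135/9))/(22881 + 4517) = (-7273 + (8 - √2*3*√15/9))/27398 = (-7273 + (8 - √30/3))*(1/27398) = (-7265 - √30/3)*(1/27398) = -7265/27398 - √30/82194 ≈ -0.26523)
P = -6587 (P = -35 - 6552 = -6587)
K + P = (-7265/27398 - √30/82194) - 6587 = -180477891/27398 - √30/82194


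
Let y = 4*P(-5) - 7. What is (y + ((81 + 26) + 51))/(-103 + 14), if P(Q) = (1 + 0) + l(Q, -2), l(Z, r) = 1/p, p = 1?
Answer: -159/89 ≈ -1.7865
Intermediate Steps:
l(Z, r) = 1 (l(Z, r) = 1/1 = 1*1 = 1)
P(Q) = 2 (P(Q) = (1 + 0) + 1 = 1 + 1 = 2)
y = 1 (y = 4*2 - 7 = 8 - 7 = 1)
(y + ((81 + 26) + 51))/(-103 + 14) = (1 + ((81 + 26) + 51))/(-103 + 14) = (1 + (107 + 51))/(-89) = (1 + 158)*(-1/89) = 159*(-1/89) = -159/89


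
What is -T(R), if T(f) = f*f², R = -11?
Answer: 1331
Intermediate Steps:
T(f) = f³
-T(R) = -1*(-11)³ = -1*(-1331) = 1331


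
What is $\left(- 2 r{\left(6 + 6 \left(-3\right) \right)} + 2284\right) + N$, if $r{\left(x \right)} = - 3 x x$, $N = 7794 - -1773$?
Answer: $12715$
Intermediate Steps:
$N = 9567$ ($N = 7794 + 1773 = 9567$)
$r{\left(x \right)} = - 3 x^{2}$
$\left(- 2 r{\left(6 + 6 \left(-3\right) \right)} + 2284\right) + N = \left(- 2 \left(- 3 \left(6 + 6 \left(-3\right)\right)^{2}\right) + 2284\right) + 9567 = \left(- 2 \left(- 3 \left(6 - 18\right)^{2}\right) + 2284\right) + 9567 = \left(- 2 \left(- 3 \left(-12\right)^{2}\right) + 2284\right) + 9567 = \left(- 2 \left(\left(-3\right) 144\right) + 2284\right) + 9567 = \left(\left(-2\right) \left(-432\right) + 2284\right) + 9567 = \left(864 + 2284\right) + 9567 = 3148 + 9567 = 12715$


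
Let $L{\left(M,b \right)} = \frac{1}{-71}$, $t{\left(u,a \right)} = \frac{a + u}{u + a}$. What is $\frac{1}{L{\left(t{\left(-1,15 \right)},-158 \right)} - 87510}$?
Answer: $- \frac{71}{6213211} \approx -1.1427 \cdot 10^{-5}$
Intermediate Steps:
$t{\left(u,a \right)} = 1$ ($t{\left(u,a \right)} = \frac{a + u}{a + u} = 1$)
$L{\left(M,b \right)} = - \frac{1}{71}$
$\frac{1}{L{\left(t{\left(-1,15 \right)},-158 \right)} - 87510} = \frac{1}{- \frac{1}{71} - 87510} = \frac{1}{- \frac{6213211}{71}} = - \frac{71}{6213211}$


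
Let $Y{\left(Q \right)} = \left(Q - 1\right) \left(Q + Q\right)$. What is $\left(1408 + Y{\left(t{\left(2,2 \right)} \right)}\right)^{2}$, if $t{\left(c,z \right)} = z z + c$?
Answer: $2155024$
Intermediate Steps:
$t{\left(c,z \right)} = c + z^{2}$ ($t{\left(c,z \right)} = z^{2} + c = c + z^{2}$)
$Y{\left(Q \right)} = 2 Q \left(-1 + Q\right)$ ($Y{\left(Q \right)} = \left(-1 + Q\right) 2 Q = 2 Q \left(-1 + Q\right)$)
$\left(1408 + Y{\left(t{\left(2,2 \right)} \right)}\right)^{2} = \left(1408 + 2 \left(2 + 2^{2}\right) \left(-1 + \left(2 + 2^{2}\right)\right)\right)^{2} = \left(1408 + 2 \left(2 + 4\right) \left(-1 + \left(2 + 4\right)\right)\right)^{2} = \left(1408 + 2 \cdot 6 \left(-1 + 6\right)\right)^{2} = \left(1408 + 2 \cdot 6 \cdot 5\right)^{2} = \left(1408 + 60\right)^{2} = 1468^{2} = 2155024$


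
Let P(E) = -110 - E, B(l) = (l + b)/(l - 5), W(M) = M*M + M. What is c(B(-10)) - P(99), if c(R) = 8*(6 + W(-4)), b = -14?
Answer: 353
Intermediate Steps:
W(M) = M + M² (W(M) = M² + M = M + M²)
B(l) = (-14 + l)/(-5 + l) (B(l) = (l - 14)/(l - 5) = (-14 + l)/(-5 + l))
c(R) = 144 (c(R) = 8*(6 - 4*(1 - 4)) = 8*(6 - 4*(-3)) = 8*(6 + 12) = 8*18 = 144)
c(B(-10)) - P(99) = 144 - (-110 - 1*99) = 144 - (-110 - 99) = 144 - 1*(-209) = 144 + 209 = 353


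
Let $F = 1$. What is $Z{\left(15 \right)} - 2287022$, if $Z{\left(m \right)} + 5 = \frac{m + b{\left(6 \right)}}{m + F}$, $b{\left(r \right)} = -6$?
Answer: $- \frac{36592423}{16} \approx -2.287 \cdot 10^{6}$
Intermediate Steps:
$Z{\left(m \right)} = -5 + \frac{-6 + m}{1 + m}$ ($Z{\left(m \right)} = -5 + \frac{m - 6}{m + 1} = -5 + \frac{-6 + m}{1 + m}$)
$Z{\left(15 \right)} - 2287022 = \frac{-11 - 60}{1 + 15} - 2287022 = \frac{-11 - 60}{16} - 2287022 = \frac{1}{16} \left(-71\right) - 2287022 = - \frac{71}{16} - 2287022 = - \frac{36592423}{16}$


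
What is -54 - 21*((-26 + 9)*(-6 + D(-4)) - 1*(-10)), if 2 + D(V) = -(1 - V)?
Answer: -4905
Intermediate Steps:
D(V) = -3 + V (D(V) = -2 - (1 - V) = -2 + (-1 + V) = -3 + V)
-54 - 21*((-26 + 9)*(-6 + D(-4)) - 1*(-10)) = -54 - 21*((-26 + 9)*(-6 + (-3 - 4)) - 1*(-10)) = -54 - 21*(-17*(-6 - 7) + 10) = -54 - 21*(-17*(-13) + 10) = -54 - 21*(221 + 10) = -54 - 21*231 = -54 - 4851 = -4905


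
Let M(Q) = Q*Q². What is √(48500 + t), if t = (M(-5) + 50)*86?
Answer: 145*√2 ≈ 205.06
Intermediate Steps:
M(Q) = Q³
t = -6450 (t = ((-5)³ + 50)*86 = (-125 + 50)*86 = -75*86 = -6450)
√(48500 + t) = √(48500 - 6450) = √42050 = 145*√2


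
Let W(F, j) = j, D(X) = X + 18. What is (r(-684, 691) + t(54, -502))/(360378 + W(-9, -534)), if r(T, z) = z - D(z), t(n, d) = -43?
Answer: -61/359844 ≈ -0.00016952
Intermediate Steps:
D(X) = 18 + X
r(T, z) = -18 (r(T, z) = z - (18 + z) = z + (-18 - z) = -18)
(r(-684, 691) + t(54, -502))/(360378 + W(-9, -534)) = (-18 - 43)/(360378 - 534) = -61/359844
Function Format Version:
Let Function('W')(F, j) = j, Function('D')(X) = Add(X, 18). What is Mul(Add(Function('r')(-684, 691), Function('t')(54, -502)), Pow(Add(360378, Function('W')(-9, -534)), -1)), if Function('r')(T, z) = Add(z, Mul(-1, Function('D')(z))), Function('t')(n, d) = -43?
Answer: Rational(-61, 359844) ≈ -0.00016952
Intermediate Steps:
Function('D')(X) = Add(18, X)
Function('r')(T, z) = -18 (Function('r')(T, z) = Add(z, Mul(-1, Add(18, z))) = Add(z, Add(-18, Mul(-1, z))) = -18)
Mul(Add(Function('r')(-684, 691), Function('t')(54, -502)), Pow(Add(360378, Function('W')(-9, -534)), -1)) = Mul(Add(-18, -43), Pow(Add(360378, -534), -1)) = Mul(-61, Pow(359844, -1)) = Mul(-61, Rational(1, 359844)) = Rational(-61, 359844)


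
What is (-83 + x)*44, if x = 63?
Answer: -880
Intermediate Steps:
(-83 + x)*44 = (-83 + 63)*44 = -20*44 = -880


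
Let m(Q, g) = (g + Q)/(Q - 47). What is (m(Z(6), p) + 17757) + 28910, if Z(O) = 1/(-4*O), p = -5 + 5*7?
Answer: 52686324/1129 ≈ 46666.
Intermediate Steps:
p = 30 (p = -5 + 35 = 30)
Z(O) = -1/(4*O)
m(Q, g) = (Q + g)/(-47 + Q)
(m(Z(6), p) + 17757) + 28910 = ((-¼/6 + 30)/(-47 - ¼/6) + 17757) + 28910 = ((-¼*⅙ + 30)/(-47 - ¼*⅙) + 17757) + 28910 = ((-1/24 + 30)/(-47 - 1/24) + 17757) + 28910 = ((719/24)/(-1129/24) + 17757) + 28910 = (-24/1129*719/24 + 17757) + 28910 = (-719/1129 + 17757) + 28910 = 20046934/1129 + 28910 = 52686324/1129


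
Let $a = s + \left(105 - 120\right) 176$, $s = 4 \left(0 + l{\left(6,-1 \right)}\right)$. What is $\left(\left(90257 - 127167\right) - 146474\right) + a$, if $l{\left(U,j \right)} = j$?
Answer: $-186028$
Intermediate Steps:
$s = -4$ ($s = 4 \left(0 - 1\right) = 4 \left(-1\right) = -4$)
$a = -2644$ ($a = -4 + \left(105 - 120\right) 176 = -4 - 2640 = -2644$)
$\left(\left(90257 - 127167\right) - 146474\right) + a = \left(\left(90257 - 127167\right) - 146474\right) - 2644 = \left(-36910 - 146474\right) - 2644 = -183384 - 2644 = -186028$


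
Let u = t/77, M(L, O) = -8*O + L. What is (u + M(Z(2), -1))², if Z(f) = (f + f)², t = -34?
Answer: 3290596/5929 ≈ 555.00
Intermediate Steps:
Z(f) = 4*f² (Z(f) = (2*f)² = 4*f²)
M(L, O) = L - 8*O
u = -34/77 ≈ -0.44156
(u + M(Z(2), -1))² = (-34/77 + (4*2² - 8*(-1)))² = (-34/77 + (4*4 + 8))² = (-34/77 + (16 + 8))² = (-34/77 + 24)² = (1814/77)² = 3290596/5929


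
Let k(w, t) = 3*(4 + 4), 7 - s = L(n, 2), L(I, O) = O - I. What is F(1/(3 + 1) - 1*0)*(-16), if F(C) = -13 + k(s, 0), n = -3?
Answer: -176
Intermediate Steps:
s = 2 (s = 7 - (2 - 1*(-3)) = 7 - (2 + 3) = 7 - 1*5 = 7 - 5 = 2)
k(w, t) = 24 (k(w, t) = 3*8 = 24)
F(C) = 11 (F(C) = -13 + 24 = 11)
F(1/(3 + 1) - 1*0)*(-16) = 11*(-16) = -176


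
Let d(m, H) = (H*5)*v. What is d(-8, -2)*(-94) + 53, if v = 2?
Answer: 1933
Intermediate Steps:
d(m, H) = 10*H (d(m, H) = (H*5)*2 = (5*H)*2 = 10*H)
d(-8, -2)*(-94) + 53 = (10*(-2))*(-94) + 53 = -20*(-94) + 53 = 1880 + 53 = 1933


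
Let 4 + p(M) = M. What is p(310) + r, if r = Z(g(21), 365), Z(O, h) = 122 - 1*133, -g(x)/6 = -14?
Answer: 295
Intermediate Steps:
g(x) = 84 (g(x) = -6*(-14) = 84)
Z(O, h) = -11 (Z(O, h) = 122 - 133 = -11)
p(M) = -4 + M
r = -11
p(310) + r = (-4 + 310) - 11 = 306 - 11 = 295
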